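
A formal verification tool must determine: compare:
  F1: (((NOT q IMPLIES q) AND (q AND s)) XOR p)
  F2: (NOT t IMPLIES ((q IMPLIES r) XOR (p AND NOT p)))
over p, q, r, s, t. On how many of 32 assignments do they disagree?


F1 = (((NOT q IMPLIES q) AND (q AND s)) XOR p)
F2 = (NOT t IMPLIES ((q IMPLIES r) XOR (p AND NOT p)))
Evaluate both on each of 32 rows (bits = p,q,r,s,t):
  row 0 [00000]: F1=0 F2=1 (differ) -> 1
  row 1 [00001]: F1=0 F2=1 (differ) -> 1
  row 2 [00010]: F1=0 F2=1 (differ) -> 1
  row 3 [00011]: F1=0 F2=1 (differ) -> 1
  row 4 [00100]: F1=0 F2=1 (differ) -> 1
  row 5 [00101]: F1=0 F2=1 (differ) -> 1
  row 6 [00110]: F1=0 F2=1 (differ) -> 1
  row 7 [00111]: F1=0 F2=1 (differ) -> 1
  row 8 [01000]: F1=0 F2=0 -> 0
  row 9 [01001]: F1=0 F2=1 (differ) -> 1
  row 10 [01010]: F1=1 F2=0 (differ) -> 1
  row 11 [01011]: F1=1 F2=1 -> 0
  row 12 [01100]: F1=0 F2=1 (differ) -> 1
  row 13 [01101]: F1=0 F2=1 (differ) -> 1
  row 14 [01110]: F1=1 F2=1 -> 0
  row 15 [01111]: F1=1 F2=1 -> 0
  row 16 [10000]: F1=1 F2=1 -> 0
  row 17 [10001]: F1=1 F2=1 -> 0
  row 18 [10010]: F1=1 F2=1 -> 0
  row 19 [10011]: F1=1 F2=1 -> 0
  row 20 [10100]: F1=1 F2=1 -> 0
  row 21 [10101]: F1=1 F2=1 -> 0
  row 22 [10110]: F1=1 F2=1 -> 0
  row 23 [10111]: F1=1 F2=1 -> 0
  row 24 [11000]: F1=1 F2=0 (differ) -> 1
  row 25 [11001]: F1=1 F2=1 -> 0
  row 26 [11010]: F1=0 F2=0 -> 0
  row 27 [11011]: F1=0 F2=1 (differ) -> 1
  row 28 [11100]: F1=1 F2=1 -> 0
  row 29 [11101]: F1=1 F2=1 -> 0
  row 30 [11110]: F1=0 F2=1 (differ) -> 1
  row 31 [11111]: F1=0 F2=1 (differ) -> 1
Full result column, 8 rows per line (p,q fixed per line; r,s,t runs 000..111 left to right):
  rows 0-7 [p,q=00]: 11111111  (ones: 8)
  rows 8-15 [p,q=01]: 01101100  (ones: 4)
  rows 16-23 [p,q=10]: 00000000  (ones: 0)
  rows 24-31 [p,q=11]: 10010011  (ones: 4)
Disagreements = 8+4+0+4 = 16

16


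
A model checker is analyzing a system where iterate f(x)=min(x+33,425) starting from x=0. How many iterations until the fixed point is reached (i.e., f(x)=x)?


Step 1: x=0, cap=425, increment=33
Step 2: x grows by 33 each step until capped at 425; fixed point is x=425
Step 3: iterations = ceil(425/33) = 13

13


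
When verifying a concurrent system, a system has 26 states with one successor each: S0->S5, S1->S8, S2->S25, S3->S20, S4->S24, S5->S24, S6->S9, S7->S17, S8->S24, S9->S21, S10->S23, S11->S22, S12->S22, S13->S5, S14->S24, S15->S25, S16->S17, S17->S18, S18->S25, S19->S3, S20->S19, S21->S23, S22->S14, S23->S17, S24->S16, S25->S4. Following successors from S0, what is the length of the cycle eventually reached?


Trace from S0 until a state repeats:
  S0 -> S5 -> S24 -> S16 -> S17 -> S18 -> S25 -> S4 -> S24
S24 first seen at step 2, revisited at step 8.
Cycle length = 8 - 2 = 6

6


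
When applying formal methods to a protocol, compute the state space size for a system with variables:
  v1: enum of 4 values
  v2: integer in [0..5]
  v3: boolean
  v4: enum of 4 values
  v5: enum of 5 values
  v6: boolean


State space = product of domain sizes of all variables.
Domain sizes:
  v1 (enum of 4 values): 4
  v2 (integer in [0..5]): 6
  v3 (boolean): 2
  v4 (enum of 4 values): 4
  v5 (enum of 5 values): 5
  v6 (boolean): 2
Product = 4 * 6 * 2 * 4 * 5 * 2 = 1920

1920


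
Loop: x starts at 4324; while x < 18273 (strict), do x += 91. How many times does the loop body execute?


Step 1: x goes from 4324 toward 18273 by 91; the body runs while x<18273, so iterations = ceil((bound-start)/step)
Step 2: Distance=13949
Step 3: ceil(13949/91)=154

154


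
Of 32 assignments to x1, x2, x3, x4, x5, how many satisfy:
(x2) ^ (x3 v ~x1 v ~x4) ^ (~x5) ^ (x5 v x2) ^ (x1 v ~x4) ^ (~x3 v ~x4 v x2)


CNF with 6 clauses over 5 vars (32 assignments).
An assignment satisfies CNF iff every clause has >=1 true literal.
Check each row (bits = x1,x2,x3,x4,x5; clause T/F shown):
  row 0 [00000]: clauses=FTTFTT -> 0
  row 1 [00001]: clauses=FTFTTT -> 0
  row 2 [00010]: clauses=FTTFFT -> 0
  row 3 [00011]: clauses=FTFTFT -> 0
  row 4 [00100]: clauses=FTTFTT -> 0
  row 5 [00101]: clauses=FTFTTT -> 0
  row 6 [00110]: clauses=FTTFFF -> 0
  row 7 [00111]: clauses=FTFTFF -> 0
  row 8 [01000]: clauses=TTTTTT -> 1
  row 9 [01001]: clauses=TTFTTT -> 0
  row 10 [01010]: clauses=TTTTFT -> 0
  row 11 [01011]: clauses=TTFTFT -> 0
  row 12 [01100]: clauses=TTTTTT -> 1
  row 13 [01101]: clauses=TTFTTT -> 0
  row 14 [01110]: clauses=TTTTFT -> 0
  row 15 [01111]: clauses=TTFTFT -> 0
  row 16 [10000]: clauses=FTTFTT -> 0
  row 17 [10001]: clauses=FTFTTT -> 0
  row 18 [10010]: clauses=FFTFTT -> 0
  row 19 [10011]: clauses=FFFTTT -> 0
  row 20 [10100]: clauses=FTTFTT -> 0
  row 21 [10101]: clauses=FTFTTT -> 0
  row 22 [10110]: clauses=FTTFTF -> 0
  row 23 [10111]: clauses=FTFTTF -> 0
  row 24 [11000]: clauses=TTTTTT -> 1
  row 25 [11001]: clauses=TTFTTT -> 0
  row 26 [11010]: clauses=TFTTTT -> 0
  row 27 [11011]: clauses=TFFTTT -> 0
  row 28 [11100]: clauses=TTTTTT -> 1
  row 29 [11101]: clauses=TTFTTT -> 0
  row 30 [11110]: clauses=TTTTTT -> 1
  row 31 [11111]: clauses=TTFTTT -> 0
Full result column, 8 rows per line (x1,x2 fixed per line; x3,x4,x5 runs 000..111 left to right):
  rows 0-7 [x1,x2=00]: 00000000  (ones: 0)
  rows 8-15 [x1,x2=01]: 10001000  (ones: 2)
  rows 16-23 [x1,x2=10]: 00000000  (ones: 0)
  rows 24-31 [x1,x2=11]: 10001010  (ones: 3)
Satisfying assignments = 0+2+0+3 = 5

5


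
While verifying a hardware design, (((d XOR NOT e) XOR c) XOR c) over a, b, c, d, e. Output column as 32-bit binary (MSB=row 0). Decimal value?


Formula: (((d XOR NOT e) XOR c) XOR c) over a, b, c, d, e (32 rows)
Evaluate each row (bits = a,b,c,d,e, MSB first):
  row 0 [00000]: (((0 XOR NOT 0) XOR 0) XOR 0) -> 1
  row 1 [00001]: (((0 XOR NOT 1) XOR 0) XOR 0) -> 0
  row 2 [00010]: (((1 XOR NOT 0) XOR 0) XOR 0) -> 0
  row 3 [00011]: (((1 XOR NOT 1) XOR 0) XOR 0) -> 1
  row 4 [00100]: (((0 XOR NOT 0) XOR 1) XOR 1) -> 1
  row 5 [00101]: (((0 XOR NOT 1) XOR 1) XOR 1) -> 0
  row 6 [00110]: (((1 XOR NOT 0) XOR 1) XOR 1) -> 0
  row 7 [00111]: (((1 XOR NOT 1) XOR 1) XOR 1) -> 1
  row 8 [01000]: (((0 XOR NOT 0) XOR 0) XOR 0) -> 1
  row 9 [01001]: (((0 XOR NOT 1) XOR 0) XOR 0) -> 0
  row 10 [01010]: (((1 XOR NOT 0) XOR 0) XOR 0) -> 0
  row 11 [01011]: (((1 XOR NOT 1) XOR 0) XOR 0) -> 1
  row 12 [01100]: (((0 XOR NOT 0) XOR 1) XOR 1) -> 1
  row 13 [01101]: (((0 XOR NOT 1) XOR 1) XOR 1) -> 0
  row 14 [01110]: (((1 XOR NOT 0) XOR 1) XOR 1) -> 0
  row 15 [01111]: (((1 XOR NOT 1) XOR 1) XOR 1) -> 1
  row 16 [10000]: (((0 XOR NOT 0) XOR 0) XOR 0) -> 1
  row 17 [10001]: (((0 XOR NOT 1) XOR 0) XOR 0) -> 0
  row 18 [10010]: (((1 XOR NOT 0) XOR 0) XOR 0) -> 0
  row 19 [10011]: (((1 XOR NOT 1) XOR 0) XOR 0) -> 1
  row 20 [10100]: (((0 XOR NOT 0) XOR 1) XOR 1) -> 1
  row 21 [10101]: (((0 XOR NOT 1) XOR 1) XOR 1) -> 0
  row 22 [10110]: (((1 XOR NOT 0) XOR 1) XOR 1) -> 0
  row 23 [10111]: (((1 XOR NOT 1) XOR 1) XOR 1) -> 1
  row 24 [11000]: (((0 XOR NOT 0) XOR 0) XOR 0) -> 1
  row 25 [11001]: (((0 XOR NOT 1) XOR 0) XOR 0) -> 0
  row 26 [11010]: (((1 XOR NOT 0) XOR 0) XOR 0) -> 0
  row 27 [11011]: (((1 XOR NOT 1) XOR 0) XOR 0) -> 1
  row 28 [11100]: (((0 XOR NOT 0) XOR 1) XOR 1) -> 1
  row 29 [11101]: (((0 XOR NOT 1) XOR 1) XOR 1) -> 0
  row 30 [11110]: (((1 XOR NOT 0) XOR 1) XOR 1) -> 0
  row 31 [11111]: (((1 XOR NOT 1) XOR 1) XOR 1) -> 1
Full result column, 4 rows per line (a,b,c fixed per line; d,e runs 00..11 left to right):
  rows 0-3 [a,b,c=000]: 1001  = hex 9
  rows 4-7 [a,b,c=001]: 1001  = hex 9
  rows 8-11 [a,b,c=010]: 1001  = hex 9
  rows 12-15 [a,b,c=011]: 1001  = hex 9
  rows 16-19 [a,b,c=100]: 1001  = hex 9
  rows 20-23 [a,b,c=101]: 1001  = hex 9
  rows 24-27 [a,b,c=110]: 1001  = hex 9
  rows 28-31 [a,b,c=111]: 1001  = hex 9
Output column (row 0 .. row 31) = 10011001100110011001100110011001
Output column grouped in 4s = 1001 1001 1001 1001 1001 1001 1001 1001 = 0x99999999
Convert to decimal digit by digit (value = value*16 + digit):
  9 -> 9
  9*16 + 9 = 153
  153*16 + 9 = 2457
  2457*16 + 9 = 39321
  39321*16 + 9 = 629145
  629145*16 + 9 = 10066329
  10066329*16 + 9 = 161061273
  161061273*16 + 9 = 2576980377
Decimal = 2576980377

2576980377


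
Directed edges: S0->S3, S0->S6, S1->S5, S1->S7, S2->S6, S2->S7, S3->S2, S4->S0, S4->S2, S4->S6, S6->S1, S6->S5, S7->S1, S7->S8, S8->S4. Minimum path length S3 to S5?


BFS layer-by-layer from S3:
  dist 0: {S3}
  dist 1: {S2}
  dist 2: {S6, S7}
  dist 3: {S1, S5, S8}
  -> S5 reached at distance 3
Shortest path length = 3

3


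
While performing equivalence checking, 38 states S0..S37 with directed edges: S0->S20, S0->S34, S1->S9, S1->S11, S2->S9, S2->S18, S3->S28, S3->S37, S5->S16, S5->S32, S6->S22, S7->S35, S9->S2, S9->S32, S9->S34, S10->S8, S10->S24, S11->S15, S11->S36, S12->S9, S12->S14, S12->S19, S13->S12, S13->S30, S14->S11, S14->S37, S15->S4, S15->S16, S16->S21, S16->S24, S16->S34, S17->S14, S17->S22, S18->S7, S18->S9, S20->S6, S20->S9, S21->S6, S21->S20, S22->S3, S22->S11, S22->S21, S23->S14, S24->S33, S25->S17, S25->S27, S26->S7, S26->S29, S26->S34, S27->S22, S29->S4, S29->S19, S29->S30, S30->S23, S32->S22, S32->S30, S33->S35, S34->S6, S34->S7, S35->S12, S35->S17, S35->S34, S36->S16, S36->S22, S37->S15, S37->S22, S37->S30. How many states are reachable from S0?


BFS from S0:
  layer 0: {S0}
  layer 1: {S20, S34}
  layer 2: {S6, S7, S9}
  layer 3: {S2, S22, S32, S35}
  layer 4: {S3, S11, S12, S17, S18, S21, S30}
  layer 5: {S14, S15, S19, S23, S28, S36, S37}
  layer 6: {S4, S16}
  layer 7: {S24}
  layer 8: {S33}
Reachable set: {S0, S2, S3, S4, S6, S7, S9, S11, S12, S14, S15, S16, S17, S18, S19, S20, S21, S22, S23, S24, S28, S30, S32, S33, S34, S35, S36, S37}
Count = 28

28


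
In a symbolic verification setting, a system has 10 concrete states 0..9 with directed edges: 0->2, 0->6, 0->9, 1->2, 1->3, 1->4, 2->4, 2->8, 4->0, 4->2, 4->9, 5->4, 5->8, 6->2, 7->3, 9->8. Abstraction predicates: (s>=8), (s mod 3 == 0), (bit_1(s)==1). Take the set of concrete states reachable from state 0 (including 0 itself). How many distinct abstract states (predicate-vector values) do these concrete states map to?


BFS from 0:
Concrete reachable: {0, 2, 4, 6, 8, 9}
Abstract via predicates (s>=8), (s mod 3 == 0), (bit_1(s)==1):
  (0,0,0) <- {4}
  (0,0,1) <- {2}
  (0,1,0) <- {0}
  (0,1,1) <- {6}
  (1,0,0) <- {8}
  (1,1,0) <- {9}
Distinct abstract states = 6

6


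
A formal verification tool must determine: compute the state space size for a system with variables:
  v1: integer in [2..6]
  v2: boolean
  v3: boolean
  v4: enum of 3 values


State space = product of domain sizes of all variables.
Domain sizes:
  v1 (integer in [2..6]): 5
  v2 (boolean): 2
  v3 (boolean): 2
  v4 (enum of 3 values): 3
Product = 5 * 2 * 2 * 3 = 60

60


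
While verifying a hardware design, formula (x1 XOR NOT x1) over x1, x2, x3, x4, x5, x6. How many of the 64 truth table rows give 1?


Formula: (x1 XOR NOT x1) over 6 vars (64 rows)
Evaluate each row (x1, x2, x3, x4, x5, x6 as bits, MSB first):
  row 0 [000000]: (0 XOR NOT 0) -> 1
  row 1 [000001]: (0 XOR NOT 0) -> 1
  row 2 [000010]: (0 XOR NOT 0) -> 1
  row 3 [000011]: (0 XOR NOT 0) -> 1
  row 4 [000100]: (0 XOR NOT 0) -> 1
  (every remaining row is evaluated the same way; all 64 results are listed next)
Full result column, 8 rows per line (x1,x2,x3 fixed per line; x4,x5,x6 runs 000..111 left to right):
  rows 0-7 [x1,x2,x3=000]: 11111111  (ones: 8)
  rows 8-15 [x1,x2,x3=001]: 11111111  (ones: 8)
  rows 16-23 [x1,x2,x3=010]: 11111111  (ones: 8)
  rows 24-31 [x1,x2,x3=011]: 11111111  (ones: 8)
  rows 32-39 [x1,x2,x3=100]: 11111111  (ones: 8)
  rows 40-47 [x1,x2,x3=101]: 11111111  (ones: 8)
  rows 48-55 [x1,x2,x3=110]: 11111111  (ones: 8)
  rows 56-63 [x1,x2,x3=111]: 11111111  (ones: 8)
Count of 1-rows = 8+8+8+8+8+8+8+8 = 64

64


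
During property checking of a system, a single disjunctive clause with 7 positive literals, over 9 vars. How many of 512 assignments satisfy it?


Step 1: Total=2^9=512
Step 2: Unsat when all 7 false: 2^2=4
Step 3: Sat=512-4=508

508


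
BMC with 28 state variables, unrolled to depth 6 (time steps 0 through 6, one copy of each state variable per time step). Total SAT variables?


BMC unrolls to depth k, creating one copy of each state var for steps 0..k.
Step count = 6 + 1 = 7 (steps 0 through 6)
Vars per step = 28
Total = 28 * 7 = 196

196


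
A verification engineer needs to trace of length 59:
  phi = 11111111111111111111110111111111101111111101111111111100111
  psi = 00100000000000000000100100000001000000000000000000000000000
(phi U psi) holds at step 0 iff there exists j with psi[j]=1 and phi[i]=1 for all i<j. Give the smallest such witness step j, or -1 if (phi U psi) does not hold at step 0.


(phi U psi) at 0: need smallest j with psi[j]=1 and phi[i]=1 for all i in [0,j).
Scan from step 0:
  step 0: phi=1, psi=0 -> continue
  step 1: phi=1, psi=0 -> continue
  step 2: psi=1 and phi held for [0,2) -> witness found
Witness step = 2

2


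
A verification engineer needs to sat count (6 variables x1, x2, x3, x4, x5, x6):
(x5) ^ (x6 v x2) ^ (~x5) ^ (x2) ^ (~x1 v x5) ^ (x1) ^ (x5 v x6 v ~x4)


CNF with 7 clauses over 6 vars (64 assignments).
An assignment satisfies CNF iff every clause has >=1 true literal.
Check each row (bits = x1,x2,x3,x4,x5,x6; clause T/F shown):
  row 0 [000000]: clauses=FFTFTFT -> 0
  row 1 [000001]: clauses=FTTFTFT -> 0
  row 2 [000010]: clauses=TFFFTFT -> 0
  row 3 [000011]: clauses=TTFFTFT -> 0
  row 4 [000100]: clauses=FFTFTFF -> 0
  (every remaining row is evaluated the same way; all 64 results are listed next)
Full result column, 8 rows per line (x1,x2,x3 fixed per line; x4,x5,x6 runs 000..111 left to right):
  rows 0-7 [x1,x2,x3=000]: 00000000  (ones: 0)
  rows 8-15 [x1,x2,x3=001]: 00000000  (ones: 0)
  rows 16-23 [x1,x2,x3=010]: 00000000  (ones: 0)
  rows 24-31 [x1,x2,x3=011]: 00000000  (ones: 0)
  rows 32-39 [x1,x2,x3=100]: 00000000  (ones: 0)
  rows 40-47 [x1,x2,x3=101]: 00000000  (ones: 0)
  rows 48-55 [x1,x2,x3=110]: 00000000  (ones: 0)
  rows 56-63 [x1,x2,x3=111]: 00000000  (ones: 0)
Satisfying assignments = 0+0+0+0+0+0+0+0 = 0

0


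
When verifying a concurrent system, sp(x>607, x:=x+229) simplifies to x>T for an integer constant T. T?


Formula: sp(P, x:=E) = exists old_x. (x = E[old_x/x]) AND P[old_x/x] (old_x is the value of x before the assignment; eliminate old_x by solving x = E[old_x/x] for old_x)
Step 1: Precondition P: x>607, i.e. old_x > 607
Step 2: Assignment gives x = old_x + 229, so old_x = x - 229
Step 3: Substitute into P: x - 229 > 607
Step 4: Simplify: x > 607+229 = 836

836


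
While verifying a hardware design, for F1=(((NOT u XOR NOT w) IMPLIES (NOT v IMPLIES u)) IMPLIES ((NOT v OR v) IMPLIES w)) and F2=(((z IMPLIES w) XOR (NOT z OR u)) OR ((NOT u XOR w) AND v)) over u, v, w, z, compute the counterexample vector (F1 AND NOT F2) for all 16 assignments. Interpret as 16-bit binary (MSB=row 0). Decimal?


F1 = (((NOT u XOR NOT w) IMPLIES (NOT v IMPLIES u)) IMPLIES ((NOT v OR v) IMPLIES w))
F2 = (((z IMPLIES w) XOR (NOT z OR u)) OR ((NOT u XOR w) AND v))
Counterexample to F1=>F2 is where F1=1 and F2=0.
Evaluate each row (bits = u,v,w,z, MSB first):
  row 0 [0000]: F1=0 F2=0 -> F1&~F2 -> 0
  row 1 [0001]: F1=0 F2=0 -> F1&~F2 -> 0
  row 2 [0010]: F1=1 F2=0 -> F1&~F2 -> 1
  row 3 [0011]: F1=1 F2=1 -> F1&~F2 -> 0
  row 4 [0100]: F1=0 F2=1 -> F1&~F2 -> 0
  row 5 [0101]: F1=0 F2=1 -> F1&~F2 -> 0
  row 6 [0110]: F1=1 F2=0 -> F1&~F2 -> 1
  row 7 [0111]: F1=1 F2=1 -> F1&~F2 -> 0
  row 8 [1000]: F1=0 F2=0 -> F1&~F2 -> 0
  row 9 [1001]: F1=0 F2=1 -> F1&~F2 -> 0
  row 10 [1010]: F1=1 F2=0 -> F1&~F2 -> 1
  row 11 [1011]: F1=1 F2=0 -> F1&~F2 -> 1
  row 12 [1100]: F1=0 F2=0 -> F1&~F2 -> 0
  row 13 [1101]: F1=0 F2=1 -> F1&~F2 -> 0
  row 14 [1110]: F1=1 F2=1 -> F1&~F2 -> 0
  row 15 [1111]: F1=1 F2=1 -> F1&~F2 -> 0
Full result column, 4 rows per line (u,v fixed per line; w,z runs 00..11 left to right):
  rows 0-3 [u,v=00]: 0010  = hex 2
  rows 4-7 [u,v=01]: 0010  = hex 2
  rows 8-11 [u,v=10]: 0011  = hex 3
  rows 12-15 [u,v=11]: 0000  = hex 0
Counterexample vector (row 0 .. row 15) = 0010001000110000
Output column grouped in 4s = 0010 0010 0011 0000 = 0x2230
Convert to decimal digit by digit (value = value*16 + digit):
  2 -> 2
  2*16 + 2 = 34
  34*16 + 3 = 547
  547*16 + 0 = 8752
Decimal = 8752

8752


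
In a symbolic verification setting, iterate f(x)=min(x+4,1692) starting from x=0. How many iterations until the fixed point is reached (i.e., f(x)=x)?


Step 1: x=0, cap=1692, increment=4
Step 2: x grows by 4 each step until capped at 1692; fixed point is x=1692
Step 3: iterations = ceil(1692/4) = 423

423


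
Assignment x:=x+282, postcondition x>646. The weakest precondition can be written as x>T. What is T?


Formula: wp(x:=E, P) = P[E/x] (substitute E for x in postcondition)
Step 1: Postcondition: x>646
Step 2: Substitute x+282 for x: x+282>646
Step 3: Solve for x: x > 646-282 = 364

364


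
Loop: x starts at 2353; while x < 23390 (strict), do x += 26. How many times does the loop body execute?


Step 1: x goes from 2353 toward 23390 by 26; the body runs while x<23390, so iterations = ceil((bound-start)/step)
Step 2: Distance=21037
Step 3: ceil(21037/26)=810

810


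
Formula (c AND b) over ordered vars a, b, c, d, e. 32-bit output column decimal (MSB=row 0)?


Formula: (c AND b) over a, b, c, d, e (32 rows)
Evaluate each row (bits = a,b,c,d,e, MSB first):
  row 0 [00000]: (0 AND 0) -> 0
  row 1 [00001]: (0 AND 0) -> 0
  row 2 [00010]: (0 AND 0) -> 0
  row 3 [00011]: (0 AND 0) -> 0
  row 4 [00100]: (1 AND 0) -> 0
  row 5 [00101]: (1 AND 0) -> 0
  row 6 [00110]: (1 AND 0) -> 0
  row 7 [00111]: (1 AND 0) -> 0
  row 8 [01000]: (0 AND 1) -> 0
  row 9 [01001]: (0 AND 1) -> 0
  row 10 [01010]: (0 AND 1) -> 0
  row 11 [01011]: (0 AND 1) -> 0
  row 12 [01100]: (1 AND 1) -> 1
  row 13 [01101]: (1 AND 1) -> 1
  row 14 [01110]: (1 AND 1) -> 1
  row 15 [01111]: (1 AND 1) -> 1
  row 16 [10000]: (0 AND 0) -> 0
  row 17 [10001]: (0 AND 0) -> 0
  row 18 [10010]: (0 AND 0) -> 0
  row 19 [10011]: (0 AND 0) -> 0
  row 20 [10100]: (1 AND 0) -> 0
  row 21 [10101]: (1 AND 0) -> 0
  row 22 [10110]: (1 AND 0) -> 0
  row 23 [10111]: (1 AND 0) -> 0
  row 24 [11000]: (0 AND 1) -> 0
  row 25 [11001]: (0 AND 1) -> 0
  row 26 [11010]: (0 AND 1) -> 0
  row 27 [11011]: (0 AND 1) -> 0
  row 28 [11100]: (1 AND 1) -> 1
  row 29 [11101]: (1 AND 1) -> 1
  row 30 [11110]: (1 AND 1) -> 1
  row 31 [11111]: (1 AND 1) -> 1
Full result column, 4 rows per line (a,b,c fixed per line; d,e runs 00..11 left to right):
  rows 0-3 [a,b,c=000]: 0000  = hex 0
  rows 4-7 [a,b,c=001]: 0000  = hex 0
  rows 8-11 [a,b,c=010]: 0000  = hex 0
  rows 12-15 [a,b,c=011]: 1111  = hex F
  rows 16-19 [a,b,c=100]: 0000  = hex 0
  rows 20-23 [a,b,c=101]: 0000  = hex 0
  rows 24-27 [a,b,c=110]: 0000  = hex 0
  rows 28-31 [a,b,c=111]: 1111  = hex F
Output column (row 0 .. row 31) = 00000000000011110000000000001111
Output column grouped in 4s = 0000 0000 0000 1111 0000 0000 0000 1111 = 0x000F000F
Convert to decimal digit by digit (value = value*16 + digit):
  0 -> 0
  0*16 + 0 = 0
  0*16 + 0 = 0
  0*16 + 15 (F) = 15
  15*16 + 0 = 240
  240*16 + 0 = 3840
  3840*16 + 0 = 61440
  61440*16 + 15 (F) = 983055
Decimal = 983055

983055


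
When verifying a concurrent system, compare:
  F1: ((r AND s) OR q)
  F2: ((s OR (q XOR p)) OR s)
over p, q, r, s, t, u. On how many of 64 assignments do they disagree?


F1 = ((r AND s) OR q)
F2 = ((s OR (q XOR p)) OR s)
Evaluate both on each of 64 rows (bits = p,q,r,s,t,u):
  row 0 [000000]: F1=0 F2=0 -> 0
  row 1 [000001]: F1=0 F2=0 -> 0
  row 2 [000010]: F1=0 F2=0 -> 0
  row 3 [000011]: F1=0 F2=0 -> 0
  row 4 [000100]: F1=0 F2=1 (differ) -> 1
  (every remaining row is evaluated the same way; all 64 results are listed next)
Full result column, 8 rows per line (p,q,r fixed per line; s,t,u runs 000..111 left to right):
  rows 0-7 [p,q,r=000]: 00001111  (ones: 4)
  rows 8-15 [p,q,r=001]: 00000000  (ones: 0)
  rows 16-23 [p,q,r=010]: 00000000  (ones: 0)
  rows 24-31 [p,q,r=011]: 00000000  (ones: 0)
  rows 32-39 [p,q,r=100]: 11111111  (ones: 8)
  rows 40-47 [p,q,r=101]: 11110000  (ones: 4)
  rows 48-55 [p,q,r=110]: 11110000  (ones: 4)
  rows 56-63 [p,q,r=111]: 11110000  (ones: 4)
Disagreements = 4+0+0+0+8+4+4+4 = 24

24


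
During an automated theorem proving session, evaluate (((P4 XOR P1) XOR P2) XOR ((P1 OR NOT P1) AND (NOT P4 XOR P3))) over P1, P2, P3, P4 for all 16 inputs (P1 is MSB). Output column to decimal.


Formula: (((P4 XOR P1) XOR P2) XOR ((P1 OR NOT P1) AND (NOT P4 XOR P3))) over P1, P2, P3, P4 (16 rows)
Evaluate each row (bits = P1,P2,P3,P4, MSB first):
  row 0 [0000]: (((0 XOR 0) XOR 0) XOR ((0 OR NOT 0) AND (NOT 0 XOR 0))) -> 1
  row 1 [0001]: (((1 XOR 0) XOR 0) XOR ((0 OR NOT 0) AND (NOT 1 XOR 0))) -> 1
  row 2 [0010]: (((0 XOR 0) XOR 0) XOR ((0 OR NOT 0) AND (NOT 0 XOR 1))) -> 0
  row 3 [0011]: (((1 XOR 0) XOR 0) XOR ((0 OR NOT 0) AND (NOT 1 XOR 1))) -> 0
  row 4 [0100]: (((0 XOR 0) XOR 1) XOR ((0 OR NOT 0) AND (NOT 0 XOR 0))) -> 0
  row 5 [0101]: (((1 XOR 0) XOR 1) XOR ((0 OR NOT 0) AND (NOT 1 XOR 0))) -> 0
  row 6 [0110]: (((0 XOR 0) XOR 1) XOR ((0 OR NOT 0) AND (NOT 0 XOR 1))) -> 1
  row 7 [0111]: (((1 XOR 0) XOR 1) XOR ((0 OR NOT 0) AND (NOT 1 XOR 1))) -> 1
  row 8 [1000]: (((0 XOR 1) XOR 0) XOR ((1 OR NOT 1) AND (NOT 0 XOR 0))) -> 0
  row 9 [1001]: (((1 XOR 1) XOR 0) XOR ((1 OR NOT 1) AND (NOT 1 XOR 0))) -> 0
  row 10 [1010]: (((0 XOR 1) XOR 0) XOR ((1 OR NOT 1) AND (NOT 0 XOR 1))) -> 1
  row 11 [1011]: (((1 XOR 1) XOR 0) XOR ((1 OR NOT 1) AND (NOT 1 XOR 1))) -> 1
  row 12 [1100]: (((0 XOR 1) XOR 1) XOR ((1 OR NOT 1) AND (NOT 0 XOR 0))) -> 1
  row 13 [1101]: (((1 XOR 1) XOR 1) XOR ((1 OR NOT 1) AND (NOT 1 XOR 0))) -> 1
  row 14 [1110]: (((0 XOR 1) XOR 1) XOR ((1 OR NOT 1) AND (NOT 0 XOR 1))) -> 0
  row 15 [1111]: (((1 XOR 1) XOR 1) XOR ((1 OR NOT 1) AND (NOT 1 XOR 1))) -> 0
Full result column, 4 rows per line (P1,P2 fixed per line; P3,P4 runs 00..11 left to right):
  rows 0-3 [P1,P2=00]: 1100  = hex C
  rows 4-7 [P1,P2=01]: 0011  = hex 3
  rows 8-11 [P1,P2=10]: 0011  = hex 3
  rows 12-15 [P1,P2=11]: 1100  = hex C
Output column (row 0 .. row 15) = 1100001100111100
Output column grouped in 4s = 1100 0011 0011 1100 = 0xC33C
Convert to decimal digit by digit (value = value*16 + digit):
  C -> 12
  12*16 + 3 = 195
  195*16 + 3 = 3123
  3123*16 + 12 (C) = 49980
Decimal = 49980

49980


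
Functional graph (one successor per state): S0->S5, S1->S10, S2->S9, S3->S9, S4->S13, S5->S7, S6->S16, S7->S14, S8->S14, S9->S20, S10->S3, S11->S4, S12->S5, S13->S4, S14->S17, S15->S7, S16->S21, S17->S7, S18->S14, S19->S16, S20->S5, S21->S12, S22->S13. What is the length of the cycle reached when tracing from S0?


Trace from S0 until a state repeats:
  S0 -> S5 -> S7 -> S14 -> S17 -> S7
S7 first seen at step 2, revisited at step 5.
Cycle length = 5 - 2 = 3

3


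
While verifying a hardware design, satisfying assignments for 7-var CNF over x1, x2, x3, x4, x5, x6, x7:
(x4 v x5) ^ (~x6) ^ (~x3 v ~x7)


CNF with 3 clauses over 7 vars (128 assignments).
An assignment satisfies CNF iff every clause has >=1 true literal.
Check each row (bits = x1,x2,x3,x4,x5,x6,x7; clause T/F shown):
  row 0 [0000000]: clauses=FTT -> 0
  row 1 [0000001]: clauses=FTT -> 0
  row 2 [0000010]: clauses=FFT -> 0
  row 3 [0000011]: clauses=FFT -> 0
  row 4 [0000100]: clauses=TTT -> 1
  (every remaining row is evaluated the same way; all 128 results are listed next)
Full result column, 8 rows per line (x1,x2,x3,x4 fixed per line; x5,x6,x7 runs 000..111 left to right):
  rows 0-7 [x1,x2,x3,x4=0000]: 00001100  (ones: 2)
  rows 8-15 [x1,x2,x3,x4=0001]: 11001100  (ones: 4)
  rows 16-23 [x1,x2,x3,x4=0010]: 00001000  (ones: 1)
  rows 24-31 [x1,x2,x3,x4=0011]: 10001000  (ones: 2)
  rows 32-39 [x1,x2,x3,x4=0100]: 00001100  (ones: 2)
  rows 40-47 [x1,x2,x3,x4=0101]: 11001100  (ones: 4)
  rows 48-55 [x1,x2,x3,x4=0110]: 00001000  (ones: 1)
  rows 56-63 [x1,x2,x3,x4=0111]: 10001000  (ones: 2)
  rows 64-71 [x1,x2,x3,x4=1000]: 00001100  (ones: 2)
  rows 72-79 [x1,x2,x3,x4=1001]: 11001100  (ones: 4)
  rows 80-87 [x1,x2,x3,x4=1010]: 00001000  (ones: 1)
  rows 88-95 [x1,x2,x3,x4=1011]: 10001000  (ones: 2)
  rows 96-103 [x1,x2,x3,x4=1100]: 00001100  (ones: 2)
  rows 104-111 [x1,x2,x3,x4=1101]: 11001100  (ones: 4)
  rows 112-119 [x1,x2,x3,x4=1110]: 00001000  (ones: 1)
  rows 120-127 [x1,x2,x3,x4=1111]: 10001000  (ones: 2)
Satisfying assignments = 2+4+1+2+2+4+1+2+2+4+1+2+2+4+1+2 = 36

36


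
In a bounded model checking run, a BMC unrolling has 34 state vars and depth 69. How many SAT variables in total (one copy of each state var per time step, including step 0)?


BMC unrolls to depth k, creating one copy of each state var for steps 0..k.
Step count = 69 + 1 = 70 (steps 0 through 69)
Vars per step = 34
Total = 34 * 70 = 2380

2380


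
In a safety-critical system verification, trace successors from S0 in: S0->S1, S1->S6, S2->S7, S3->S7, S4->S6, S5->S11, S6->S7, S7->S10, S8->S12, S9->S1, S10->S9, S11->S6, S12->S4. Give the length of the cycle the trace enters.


Trace from S0 until a state repeats:
  S0 -> S1 -> S6 -> S7 -> S10 -> S9 -> S1
S1 first seen at step 1, revisited at step 6.
Cycle length = 6 - 1 = 5

5


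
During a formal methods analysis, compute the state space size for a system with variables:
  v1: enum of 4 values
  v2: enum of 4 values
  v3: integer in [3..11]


State space = product of domain sizes of all variables.
Domain sizes:
  v1 (enum of 4 values): 4
  v2 (enum of 4 values): 4
  v3 (integer in [3..11]): 9
Product = 4 * 4 * 9 = 144

144


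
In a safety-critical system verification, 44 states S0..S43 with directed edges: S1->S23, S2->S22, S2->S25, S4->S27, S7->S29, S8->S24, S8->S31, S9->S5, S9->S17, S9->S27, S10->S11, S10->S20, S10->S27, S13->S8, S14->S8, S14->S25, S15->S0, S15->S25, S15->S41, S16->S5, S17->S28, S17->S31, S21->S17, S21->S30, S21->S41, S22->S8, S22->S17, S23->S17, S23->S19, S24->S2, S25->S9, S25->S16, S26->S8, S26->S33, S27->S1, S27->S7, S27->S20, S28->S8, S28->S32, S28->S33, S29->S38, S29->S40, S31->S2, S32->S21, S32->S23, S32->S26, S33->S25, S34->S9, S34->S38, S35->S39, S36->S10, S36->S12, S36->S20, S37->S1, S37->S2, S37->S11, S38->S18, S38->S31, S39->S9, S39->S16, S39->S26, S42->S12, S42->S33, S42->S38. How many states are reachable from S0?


BFS from S0:
  layer 0: {S0}
Reachable set: {S0}
Count = 1

1


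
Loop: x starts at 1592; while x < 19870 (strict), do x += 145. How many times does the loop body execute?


Step 1: x goes from 1592 toward 19870 by 145; the body runs while x<19870, so iterations = ceil((bound-start)/step)
Step 2: Distance=18278
Step 3: ceil(18278/145)=127

127


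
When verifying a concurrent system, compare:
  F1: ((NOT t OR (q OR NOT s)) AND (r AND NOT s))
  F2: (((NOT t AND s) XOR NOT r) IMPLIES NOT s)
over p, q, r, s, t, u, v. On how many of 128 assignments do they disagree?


F1 = ((NOT t OR (q OR NOT s)) AND (r AND NOT s))
F2 = (((NOT t AND s) XOR NOT r) IMPLIES NOT s)
Evaluate both on each of 128 rows (bits = p,q,r,s,t,u,v):
  row 0 [0000000]: F1=0 F2=1 (differ) -> 1
  row 1 [0000001]: F1=0 F2=1 (differ) -> 1
  row 2 [0000010]: F1=0 F2=1 (differ) -> 1
  row 3 [0000011]: F1=0 F2=1 (differ) -> 1
  row 4 [0000100]: F1=0 F2=1 (differ) -> 1
  (every remaining row is evaluated the same way; all 128 results are listed next)
Full result column, 8 rows per line (p,q,r,s fixed per line; t,u,v runs 000..111 left to right):
  rows 0-7 [p,q,r,s=0000]: 11111111  (ones: 8)
  rows 8-15 [p,q,r,s=0001]: 11110000  (ones: 4)
  rows 16-23 [p,q,r,s=0010]: 00000000  (ones: 0)
  rows 24-31 [p,q,r,s=0011]: 00001111  (ones: 4)
  rows 32-39 [p,q,r,s=0100]: 11111111  (ones: 8)
  rows 40-47 [p,q,r,s=0101]: 11110000  (ones: 4)
  rows 48-55 [p,q,r,s=0110]: 00000000  (ones: 0)
  rows 56-63 [p,q,r,s=0111]: 00001111  (ones: 4)
  rows 64-71 [p,q,r,s=1000]: 11111111  (ones: 8)
  rows 72-79 [p,q,r,s=1001]: 11110000  (ones: 4)
  rows 80-87 [p,q,r,s=1010]: 00000000  (ones: 0)
  rows 88-95 [p,q,r,s=1011]: 00001111  (ones: 4)
  rows 96-103 [p,q,r,s=1100]: 11111111  (ones: 8)
  rows 104-111 [p,q,r,s=1101]: 11110000  (ones: 4)
  rows 112-119 [p,q,r,s=1110]: 00000000  (ones: 0)
  rows 120-127 [p,q,r,s=1111]: 00001111  (ones: 4)
Disagreements = 8+4+0+4+8+4+0+4+8+4+0+4+8+4+0+4 = 64

64


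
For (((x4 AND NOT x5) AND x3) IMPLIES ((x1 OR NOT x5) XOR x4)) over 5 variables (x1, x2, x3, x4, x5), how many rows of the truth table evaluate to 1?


Formula: (((x4 AND NOT x5) AND x3) IMPLIES ((x1 OR NOT x5) XOR x4)) over 5 vars (32 rows)
Evaluate each row (x1, x2, x3, x4, x5 as bits, MSB first):
  row 0 [00000]: (((0 AND NOT 0) AND 0) IMPLIES ((0 OR NOT 0) XOR 0)) -> 1
  row 1 [00001]: (((0 AND NOT 1) AND 0) IMPLIES ((0 OR NOT 1) XOR 0)) -> 1
  row 2 [00010]: (((1 AND NOT 0) AND 0) IMPLIES ((0 OR NOT 0) XOR 1)) -> 1
  row 3 [00011]: (((1 AND NOT 1) AND 0) IMPLIES ((0 OR NOT 1) XOR 1)) -> 1
  row 4 [00100]: (((0 AND NOT 0) AND 1) IMPLIES ((0 OR NOT 0) XOR 0)) -> 1
  row 5 [00101]: (((0 AND NOT 1) AND 1) IMPLIES ((0 OR NOT 1) XOR 0)) -> 1
  row 6 [00110]: (((1 AND NOT 0) AND 1) IMPLIES ((0 OR NOT 0) XOR 1)) -> 0
  row 7 [00111]: (((1 AND NOT 1) AND 1) IMPLIES ((0 OR NOT 1) XOR 1)) -> 1
  row 8 [01000]: (((0 AND NOT 0) AND 0) IMPLIES ((0 OR NOT 0) XOR 0)) -> 1
  row 9 [01001]: (((0 AND NOT 1) AND 0) IMPLIES ((0 OR NOT 1) XOR 0)) -> 1
  row 10 [01010]: (((1 AND NOT 0) AND 0) IMPLIES ((0 OR NOT 0) XOR 1)) -> 1
  row 11 [01011]: (((1 AND NOT 1) AND 0) IMPLIES ((0 OR NOT 1) XOR 1)) -> 1
  row 12 [01100]: (((0 AND NOT 0) AND 1) IMPLIES ((0 OR NOT 0) XOR 0)) -> 1
  row 13 [01101]: (((0 AND NOT 1) AND 1) IMPLIES ((0 OR NOT 1) XOR 0)) -> 1
  row 14 [01110]: (((1 AND NOT 0) AND 1) IMPLIES ((0 OR NOT 0) XOR 1)) -> 0
  row 15 [01111]: (((1 AND NOT 1) AND 1) IMPLIES ((0 OR NOT 1) XOR 1)) -> 1
  row 16 [10000]: (((0 AND NOT 0) AND 0) IMPLIES ((1 OR NOT 0) XOR 0)) -> 1
  row 17 [10001]: (((0 AND NOT 1) AND 0) IMPLIES ((1 OR NOT 1) XOR 0)) -> 1
  row 18 [10010]: (((1 AND NOT 0) AND 0) IMPLIES ((1 OR NOT 0) XOR 1)) -> 1
  row 19 [10011]: (((1 AND NOT 1) AND 0) IMPLIES ((1 OR NOT 1) XOR 1)) -> 1
  row 20 [10100]: (((0 AND NOT 0) AND 1) IMPLIES ((1 OR NOT 0) XOR 0)) -> 1
  row 21 [10101]: (((0 AND NOT 1) AND 1) IMPLIES ((1 OR NOT 1) XOR 0)) -> 1
  row 22 [10110]: (((1 AND NOT 0) AND 1) IMPLIES ((1 OR NOT 0) XOR 1)) -> 0
  row 23 [10111]: (((1 AND NOT 1) AND 1) IMPLIES ((1 OR NOT 1) XOR 1)) -> 1
  row 24 [11000]: (((0 AND NOT 0) AND 0) IMPLIES ((1 OR NOT 0) XOR 0)) -> 1
  row 25 [11001]: (((0 AND NOT 1) AND 0) IMPLIES ((1 OR NOT 1) XOR 0)) -> 1
  row 26 [11010]: (((1 AND NOT 0) AND 0) IMPLIES ((1 OR NOT 0) XOR 1)) -> 1
  row 27 [11011]: (((1 AND NOT 1) AND 0) IMPLIES ((1 OR NOT 1) XOR 1)) -> 1
  row 28 [11100]: (((0 AND NOT 0) AND 1) IMPLIES ((1 OR NOT 0) XOR 0)) -> 1
  row 29 [11101]: (((0 AND NOT 1) AND 1) IMPLIES ((1 OR NOT 1) XOR 0)) -> 1
  row 30 [11110]: (((1 AND NOT 0) AND 1) IMPLIES ((1 OR NOT 0) XOR 1)) -> 0
  row 31 [11111]: (((1 AND NOT 1) AND 1) IMPLIES ((1 OR NOT 1) XOR 1)) -> 1
Full result column, 8 rows per line (x1,x2 fixed per line; x3,x4,x5 runs 000..111 left to right):
  rows 0-7 [x1,x2=00]: 11111101  (ones: 7)
  rows 8-15 [x1,x2=01]: 11111101  (ones: 7)
  rows 16-23 [x1,x2=10]: 11111101  (ones: 7)
  rows 24-31 [x1,x2=11]: 11111101  (ones: 7)
Count of 1-rows = 7+7+7+7 = 28

28


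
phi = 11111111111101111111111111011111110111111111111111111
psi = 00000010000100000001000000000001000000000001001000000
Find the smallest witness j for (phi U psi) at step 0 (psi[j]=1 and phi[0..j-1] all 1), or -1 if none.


(phi U psi) at 0: need smallest j with psi[j]=1 and phi[i]=1 for all i in [0,j).
Scan from step 0:
  step 0: phi=1, psi=0 -> continue
  step 1: phi=1, psi=0 -> continue
  step 2: phi=1, psi=0 -> continue
  step 3: phi=1, psi=0 -> continue
  step 6: psi=1 and phi held for [0,6) -> witness found
Witness step = 6

6


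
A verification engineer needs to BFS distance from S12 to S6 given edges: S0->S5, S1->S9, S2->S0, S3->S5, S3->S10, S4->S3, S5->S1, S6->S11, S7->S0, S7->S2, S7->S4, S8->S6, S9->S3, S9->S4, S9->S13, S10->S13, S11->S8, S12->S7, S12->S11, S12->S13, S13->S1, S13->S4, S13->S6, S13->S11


BFS layer-by-layer from S12:
  dist 0: {S12}
  dist 1: {S7, S11, S13}
  dist 2: {S0, S1, S2, S4, S6, S8}
  -> S6 reached at distance 2
Shortest path length = 2

2


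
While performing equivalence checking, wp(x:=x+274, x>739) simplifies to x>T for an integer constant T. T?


Formula: wp(x:=E, P) = P[E/x] (substitute E for x in postcondition)
Step 1: Postcondition: x>739
Step 2: Substitute x+274 for x: x+274>739
Step 3: Solve for x: x > 739-274 = 465

465


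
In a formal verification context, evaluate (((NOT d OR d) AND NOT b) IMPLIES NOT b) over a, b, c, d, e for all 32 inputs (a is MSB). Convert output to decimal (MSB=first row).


Formula: (((NOT d OR d) AND NOT b) IMPLIES NOT b) over a, b, c, d, e (32 rows)
Evaluate each row (bits = a,b,c,d,e, MSB first):
  row 0 [00000]: (((NOT 0 OR 0) AND NOT 0) IMPLIES NOT 0) -> 1
  row 1 [00001]: (((NOT 0 OR 0) AND NOT 0) IMPLIES NOT 0) -> 1
  row 2 [00010]: (((NOT 1 OR 1) AND NOT 0) IMPLIES NOT 0) -> 1
  row 3 [00011]: (((NOT 1 OR 1) AND NOT 0) IMPLIES NOT 0) -> 1
  row 4 [00100]: (((NOT 0 OR 0) AND NOT 0) IMPLIES NOT 0) -> 1
  row 5 [00101]: (((NOT 0 OR 0) AND NOT 0) IMPLIES NOT 0) -> 1
  row 6 [00110]: (((NOT 1 OR 1) AND NOT 0) IMPLIES NOT 0) -> 1
  row 7 [00111]: (((NOT 1 OR 1) AND NOT 0) IMPLIES NOT 0) -> 1
  row 8 [01000]: (((NOT 0 OR 0) AND NOT 1) IMPLIES NOT 1) -> 1
  row 9 [01001]: (((NOT 0 OR 0) AND NOT 1) IMPLIES NOT 1) -> 1
  row 10 [01010]: (((NOT 1 OR 1) AND NOT 1) IMPLIES NOT 1) -> 1
  row 11 [01011]: (((NOT 1 OR 1) AND NOT 1) IMPLIES NOT 1) -> 1
  row 12 [01100]: (((NOT 0 OR 0) AND NOT 1) IMPLIES NOT 1) -> 1
  row 13 [01101]: (((NOT 0 OR 0) AND NOT 1) IMPLIES NOT 1) -> 1
  row 14 [01110]: (((NOT 1 OR 1) AND NOT 1) IMPLIES NOT 1) -> 1
  row 15 [01111]: (((NOT 1 OR 1) AND NOT 1) IMPLIES NOT 1) -> 1
  row 16 [10000]: (((NOT 0 OR 0) AND NOT 0) IMPLIES NOT 0) -> 1
  row 17 [10001]: (((NOT 0 OR 0) AND NOT 0) IMPLIES NOT 0) -> 1
  row 18 [10010]: (((NOT 1 OR 1) AND NOT 0) IMPLIES NOT 0) -> 1
  row 19 [10011]: (((NOT 1 OR 1) AND NOT 0) IMPLIES NOT 0) -> 1
  row 20 [10100]: (((NOT 0 OR 0) AND NOT 0) IMPLIES NOT 0) -> 1
  row 21 [10101]: (((NOT 0 OR 0) AND NOT 0) IMPLIES NOT 0) -> 1
  row 22 [10110]: (((NOT 1 OR 1) AND NOT 0) IMPLIES NOT 0) -> 1
  row 23 [10111]: (((NOT 1 OR 1) AND NOT 0) IMPLIES NOT 0) -> 1
  row 24 [11000]: (((NOT 0 OR 0) AND NOT 1) IMPLIES NOT 1) -> 1
  row 25 [11001]: (((NOT 0 OR 0) AND NOT 1) IMPLIES NOT 1) -> 1
  row 26 [11010]: (((NOT 1 OR 1) AND NOT 1) IMPLIES NOT 1) -> 1
  row 27 [11011]: (((NOT 1 OR 1) AND NOT 1) IMPLIES NOT 1) -> 1
  row 28 [11100]: (((NOT 0 OR 0) AND NOT 1) IMPLIES NOT 1) -> 1
  row 29 [11101]: (((NOT 0 OR 0) AND NOT 1) IMPLIES NOT 1) -> 1
  row 30 [11110]: (((NOT 1 OR 1) AND NOT 1) IMPLIES NOT 1) -> 1
  row 31 [11111]: (((NOT 1 OR 1) AND NOT 1) IMPLIES NOT 1) -> 1
Full result column, 4 rows per line (a,b,c fixed per line; d,e runs 00..11 left to right):
  rows 0-3 [a,b,c=000]: 1111  = hex F
  rows 4-7 [a,b,c=001]: 1111  = hex F
  rows 8-11 [a,b,c=010]: 1111  = hex F
  rows 12-15 [a,b,c=011]: 1111  = hex F
  rows 16-19 [a,b,c=100]: 1111  = hex F
  rows 20-23 [a,b,c=101]: 1111  = hex F
  rows 24-27 [a,b,c=110]: 1111  = hex F
  rows 28-31 [a,b,c=111]: 1111  = hex F
Output column (row 0 .. row 31) = 11111111111111111111111111111111
Output column grouped in 4s = 1111 1111 1111 1111 1111 1111 1111 1111 = 0xFFFFFFFF
Convert to decimal digit by digit (value = value*16 + digit):
  F -> 15
  15*16 + 15 (F) = 255
  255*16 + 15 (F) = 4095
  4095*16 + 15 (F) = 65535
  65535*16 + 15 (F) = 1048575
  1048575*16 + 15 (F) = 16777215
  16777215*16 + 15 (F) = 268435455
  268435455*16 + 15 (F) = 4294967295
Decimal = 4294967295

4294967295


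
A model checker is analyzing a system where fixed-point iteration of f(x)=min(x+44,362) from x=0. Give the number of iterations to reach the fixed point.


Step 1: x=0, cap=362, increment=44
Step 2: x grows by 44 each step until capped at 362; fixed point is x=362
Step 3: iterations = ceil(362/44) = 9

9


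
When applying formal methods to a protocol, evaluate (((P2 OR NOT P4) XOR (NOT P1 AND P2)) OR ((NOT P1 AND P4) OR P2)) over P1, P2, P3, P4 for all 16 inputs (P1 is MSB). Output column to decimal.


Formula: (((P2 OR NOT P4) XOR (NOT P1 AND P2)) OR ((NOT P1 AND P4) OR P2)) over P1, P2, P3, P4 (16 rows)
Evaluate each row (bits = P1,P2,P3,P4, MSB first):
  row 0 [0000]: (((0 OR NOT 0) XOR (NOT 0 AND 0)) OR ((NOT 0 AND 0) OR 0)) -> 1
  row 1 [0001]: (((0 OR NOT 1) XOR (NOT 0 AND 0)) OR ((NOT 0 AND 1) OR 0)) -> 1
  row 2 [0010]: (((0 OR NOT 0) XOR (NOT 0 AND 0)) OR ((NOT 0 AND 0) OR 0)) -> 1
  row 3 [0011]: (((0 OR NOT 1) XOR (NOT 0 AND 0)) OR ((NOT 0 AND 1) OR 0)) -> 1
  row 4 [0100]: (((1 OR NOT 0) XOR (NOT 0 AND 1)) OR ((NOT 0 AND 0) OR 1)) -> 1
  row 5 [0101]: (((1 OR NOT 1) XOR (NOT 0 AND 1)) OR ((NOT 0 AND 1) OR 1)) -> 1
  row 6 [0110]: (((1 OR NOT 0) XOR (NOT 0 AND 1)) OR ((NOT 0 AND 0) OR 1)) -> 1
  row 7 [0111]: (((1 OR NOT 1) XOR (NOT 0 AND 1)) OR ((NOT 0 AND 1) OR 1)) -> 1
  row 8 [1000]: (((0 OR NOT 0) XOR (NOT 1 AND 0)) OR ((NOT 1 AND 0) OR 0)) -> 1
  row 9 [1001]: (((0 OR NOT 1) XOR (NOT 1 AND 0)) OR ((NOT 1 AND 1) OR 0)) -> 0
  row 10 [1010]: (((0 OR NOT 0) XOR (NOT 1 AND 0)) OR ((NOT 1 AND 0) OR 0)) -> 1
  row 11 [1011]: (((0 OR NOT 1) XOR (NOT 1 AND 0)) OR ((NOT 1 AND 1) OR 0)) -> 0
  row 12 [1100]: (((1 OR NOT 0) XOR (NOT 1 AND 1)) OR ((NOT 1 AND 0) OR 1)) -> 1
  row 13 [1101]: (((1 OR NOT 1) XOR (NOT 1 AND 1)) OR ((NOT 1 AND 1) OR 1)) -> 1
  row 14 [1110]: (((1 OR NOT 0) XOR (NOT 1 AND 1)) OR ((NOT 1 AND 0) OR 1)) -> 1
  row 15 [1111]: (((1 OR NOT 1) XOR (NOT 1 AND 1)) OR ((NOT 1 AND 1) OR 1)) -> 1
Full result column, 4 rows per line (P1,P2 fixed per line; P3,P4 runs 00..11 left to right):
  rows 0-3 [P1,P2=00]: 1111  = hex F
  rows 4-7 [P1,P2=01]: 1111  = hex F
  rows 8-11 [P1,P2=10]: 1010  = hex A
  rows 12-15 [P1,P2=11]: 1111  = hex F
Output column (row 0 .. row 15) = 1111111110101111
Output column grouped in 4s = 1111 1111 1010 1111 = 0xFFAF
Convert to decimal digit by digit (value = value*16 + digit):
  F -> 15
  15*16 + 15 (F) = 255
  255*16 + 10 (A) = 4090
  4090*16 + 15 (F) = 65455
Decimal = 65455

65455


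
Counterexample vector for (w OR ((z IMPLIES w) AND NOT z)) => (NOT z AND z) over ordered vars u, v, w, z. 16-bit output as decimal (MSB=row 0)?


F1 = (w OR ((z IMPLIES w) AND NOT z))
F2 = (NOT z AND z)
Counterexample to F1=>F2 is where F1=1 and F2=0.
Evaluate each row (bits = u,v,w,z, MSB first):
  row 0 [0000]: F1=1 F2=0 -> F1&~F2 -> 1
  row 1 [0001]: F1=0 F2=0 -> F1&~F2 -> 0
  row 2 [0010]: F1=1 F2=0 -> F1&~F2 -> 1
  row 3 [0011]: F1=1 F2=0 -> F1&~F2 -> 1
  row 4 [0100]: F1=1 F2=0 -> F1&~F2 -> 1
  row 5 [0101]: F1=0 F2=0 -> F1&~F2 -> 0
  row 6 [0110]: F1=1 F2=0 -> F1&~F2 -> 1
  row 7 [0111]: F1=1 F2=0 -> F1&~F2 -> 1
  row 8 [1000]: F1=1 F2=0 -> F1&~F2 -> 1
  row 9 [1001]: F1=0 F2=0 -> F1&~F2 -> 0
  row 10 [1010]: F1=1 F2=0 -> F1&~F2 -> 1
  row 11 [1011]: F1=1 F2=0 -> F1&~F2 -> 1
  row 12 [1100]: F1=1 F2=0 -> F1&~F2 -> 1
  row 13 [1101]: F1=0 F2=0 -> F1&~F2 -> 0
  row 14 [1110]: F1=1 F2=0 -> F1&~F2 -> 1
  row 15 [1111]: F1=1 F2=0 -> F1&~F2 -> 1
Full result column, 4 rows per line (u,v fixed per line; w,z runs 00..11 left to right):
  rows 0-3 [u,v=00]: 1011  = hex B
  rows 4-7 [u,v=01]: 1011  = hex B
  rows 8-11 [u,v=10]: 1011  = hex B
  rows 12-15 [u,v=11]: 1011  = hex B
Counterexample vector (row 0 .. row 15) = 1011101110111011
Output column grouped in 4s = 1011 1011 1011 1011 = 0xBBBB
Convert to decimal digit by digit (value = value*16 + digit):
  B -> 11
  11*16 + 11 (B) = 187
  187*16 + 11 (B) = 3003
  3003*16 + 11 (B) = 48059
Decimal = 48059

48059


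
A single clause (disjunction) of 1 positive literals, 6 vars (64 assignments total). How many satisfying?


Step 1: Total=2^6=64
Step 2: Unsat when all 1 false: 2^5=32
Step 3: Sat=64-32=32

32


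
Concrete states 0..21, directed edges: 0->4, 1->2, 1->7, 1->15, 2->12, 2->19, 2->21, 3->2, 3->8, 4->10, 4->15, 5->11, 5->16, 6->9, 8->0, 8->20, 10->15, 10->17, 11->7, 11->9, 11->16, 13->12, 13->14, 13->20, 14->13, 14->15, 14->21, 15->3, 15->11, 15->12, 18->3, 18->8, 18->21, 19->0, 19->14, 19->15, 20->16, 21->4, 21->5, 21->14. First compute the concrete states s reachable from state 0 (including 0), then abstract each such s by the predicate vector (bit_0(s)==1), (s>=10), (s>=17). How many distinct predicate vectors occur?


BFS from 0:
Concrete reachable: {0, 2, 3, 4, 5, 7, 8, 9, 10, 11, 12, 13, 14, 15, 16, 17, 19, 20, 21}
Abstract via predicates (bit_0(s)==1), (s>=10), (s>=17):
  (0,0,0) <- {0, 2, 4, 8}
  (0,1,0) <- {10, 12, 14, 16}
  (0,1,1) <- {20}
  (1,0,0) <- {3, 5, 7, 9}
  (1,1,0) <- {11, 13, 15}
  (1,1,1) <- {17, 19, 21}
Distinct abstract states = 6

6
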